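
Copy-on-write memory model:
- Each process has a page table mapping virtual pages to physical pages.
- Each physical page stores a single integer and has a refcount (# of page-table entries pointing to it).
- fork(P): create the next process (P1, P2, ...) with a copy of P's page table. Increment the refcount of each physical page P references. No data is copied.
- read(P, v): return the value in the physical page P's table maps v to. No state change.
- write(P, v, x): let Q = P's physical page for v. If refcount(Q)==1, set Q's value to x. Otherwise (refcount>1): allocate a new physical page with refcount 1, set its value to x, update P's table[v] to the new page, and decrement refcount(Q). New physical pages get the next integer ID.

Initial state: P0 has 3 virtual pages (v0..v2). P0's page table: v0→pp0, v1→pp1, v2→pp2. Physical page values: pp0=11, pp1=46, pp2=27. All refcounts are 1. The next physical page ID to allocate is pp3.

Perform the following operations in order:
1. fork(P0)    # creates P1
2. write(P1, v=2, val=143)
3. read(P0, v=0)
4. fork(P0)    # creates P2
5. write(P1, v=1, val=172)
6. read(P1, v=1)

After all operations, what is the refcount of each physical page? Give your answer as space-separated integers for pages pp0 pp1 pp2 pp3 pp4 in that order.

Answer: 3 2 2 1 1

Derivation:
Op 1: fork(P0) -> P1. 3 ppages; refcounts: pp0:2 pp1:2 pp2:2
Op 2: write(P1, v2, 143). refcount(pp2)=2>1 -> COPY to pp3. 4 ppages; refcounts: pp0:2 pp1:2 pp2:1 pp3:1
Op 3: read(P0, v0) -> 11. No state change.
Op 4: fork(P0) -> P2. 4 ppages; refcounts: pp0:3 pp1:3 pp2:2 pp3:1
Op 5: write(P1, v1, 172). refcount(pp1)=3>1 -> COPY to pp4. 5 ppages; refcounts: pp0:3 pp1:2 pp2:2 pp3:1 pp4:1
Op 6: read(P1, v1) -> 172. No state change.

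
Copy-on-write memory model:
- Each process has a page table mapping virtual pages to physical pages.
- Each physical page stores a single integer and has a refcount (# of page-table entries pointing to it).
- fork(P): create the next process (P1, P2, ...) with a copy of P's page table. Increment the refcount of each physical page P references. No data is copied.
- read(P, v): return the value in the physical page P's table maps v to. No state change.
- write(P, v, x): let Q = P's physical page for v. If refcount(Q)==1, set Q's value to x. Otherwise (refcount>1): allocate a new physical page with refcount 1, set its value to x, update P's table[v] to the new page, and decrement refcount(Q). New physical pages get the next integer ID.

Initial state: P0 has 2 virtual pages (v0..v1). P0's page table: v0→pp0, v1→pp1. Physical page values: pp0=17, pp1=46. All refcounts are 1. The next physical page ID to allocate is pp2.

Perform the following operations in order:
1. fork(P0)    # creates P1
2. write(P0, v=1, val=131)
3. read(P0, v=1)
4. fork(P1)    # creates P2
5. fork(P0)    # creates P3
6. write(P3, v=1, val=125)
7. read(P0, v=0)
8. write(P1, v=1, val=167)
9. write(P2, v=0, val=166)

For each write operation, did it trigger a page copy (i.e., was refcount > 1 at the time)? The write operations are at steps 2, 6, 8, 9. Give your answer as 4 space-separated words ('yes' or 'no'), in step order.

Op 1: fork(P0) -> P1. 2 ppages; refcounts: pp0:2 pp1:2
Op 2: write(P0, v1, 131). refcount(pp1)=2>1 -> COPY to pp2. 3 ppages; refcounts: pp0:2 pp1:1 pp2:1
Op 3: read(P0, v1) -> 131. No state change.
Op 4: fork(P1) -> P2. 3 ppages; refcounts: pp0:3 pp1:2 pp2:1
Op 5: fork(P0) -> P3. 3 ppages; refcounts: pp0:4 pp1:2 pp2:2
Op 6: write(P3, v1, 125). refcount(pp2)=2>1 -> COPY to pp3. 4 ppages; refcounts: pp0:4 pp1:2 pp2:1 pp3:1
Op 7: read(P0, v0) -> 17. No state change.
Op 8: write(P1, v1, 167). refcount(pp1)=2>1 -> COPY to pp4. 5 ppages; refcounts: pp0:4 pp1:1 pp2:1 pp3:1 pp4:1
Op 9: write(P2, v0, 166). refcount(pp0)=4>1 -> COPY to pp5. 6 ppages; refcounts: pp0:3 pp1:1 pp2:1 pp3:1 pp4:1 pp5:1

yes yes yes yes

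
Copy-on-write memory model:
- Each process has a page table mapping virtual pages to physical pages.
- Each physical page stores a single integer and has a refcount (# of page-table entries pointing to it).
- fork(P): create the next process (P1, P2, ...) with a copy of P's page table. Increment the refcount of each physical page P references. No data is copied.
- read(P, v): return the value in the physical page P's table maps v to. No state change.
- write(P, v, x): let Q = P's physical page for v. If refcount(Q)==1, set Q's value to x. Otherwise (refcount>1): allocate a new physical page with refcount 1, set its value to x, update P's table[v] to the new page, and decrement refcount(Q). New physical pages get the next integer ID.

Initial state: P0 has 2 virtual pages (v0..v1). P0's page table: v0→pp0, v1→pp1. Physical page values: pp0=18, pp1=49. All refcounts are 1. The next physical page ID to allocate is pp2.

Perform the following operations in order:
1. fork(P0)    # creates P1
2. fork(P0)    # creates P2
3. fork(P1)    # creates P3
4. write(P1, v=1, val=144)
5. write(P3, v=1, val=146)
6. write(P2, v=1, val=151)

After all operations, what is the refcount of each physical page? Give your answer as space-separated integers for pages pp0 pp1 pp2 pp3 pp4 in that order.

Op 1: fork(P0) -> P1. 2 ppages; refcounts: pp0:2 pp1:2
Op 2: fork(P0) -> P2. 2 ppages; refcounts: pp0:3 pp1:3
Op 3: fork(P1) -> P3. 2 ppages; refcounts: pp0:4 pp1:4
Op 4: write(P1, v1, 144). refcount(pp1)=4>1 -> COPY to pp2. 3 ppages; refcounts: pp0:4 pp1:3 pp2:1
Op 5: write(P3, v1, 146). refcount(pp1)=3>1 -> COPY to pp3. 4 ppages; refcounts: pp0:4 pp1:2 pp2:1 pp3:1
Op 6: write(P2, v1, 151). refcount(pp1)=2>1 -> COPY to pp4. 5 ppages; refcounts: pp0:4 pp1:1 pp2:1 pp3:1 pp4:1

Answer: 4 1 1 1 1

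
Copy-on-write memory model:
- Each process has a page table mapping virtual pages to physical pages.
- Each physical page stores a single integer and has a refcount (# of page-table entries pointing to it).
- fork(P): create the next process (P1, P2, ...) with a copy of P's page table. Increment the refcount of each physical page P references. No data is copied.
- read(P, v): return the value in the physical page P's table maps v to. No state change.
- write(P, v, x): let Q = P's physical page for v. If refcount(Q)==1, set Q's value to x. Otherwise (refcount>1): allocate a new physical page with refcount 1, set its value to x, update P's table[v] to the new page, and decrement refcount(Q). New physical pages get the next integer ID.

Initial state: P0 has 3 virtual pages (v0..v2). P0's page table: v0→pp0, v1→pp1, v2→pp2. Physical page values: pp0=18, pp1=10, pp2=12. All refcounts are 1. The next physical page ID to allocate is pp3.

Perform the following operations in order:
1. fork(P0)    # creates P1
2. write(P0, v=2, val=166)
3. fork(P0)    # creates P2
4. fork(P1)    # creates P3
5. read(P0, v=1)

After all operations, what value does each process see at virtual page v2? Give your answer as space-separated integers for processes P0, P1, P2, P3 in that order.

Answer: 166 12 166 12

Derivation:
Op 1: fork(P0) -> P1. 3 ppages; refcounts: pp0:2 pp1:2 pp2:2
Op 2: write(P0, v2, 166). refcount(pp2)=2>1 -> COPY to pp3. 4 ppages; refcounts: pp0:2 pp1:2 pp2:1 pp3:1
Op 3: fork(P0) -> P2. 4 ppages; refcounts: pp0:3 pp1:3 pp2:1 pp3:2
Op 4: fork(P1) -> P3. 4 ppages; refcounts: pp0:4 pp1:4 pp2:2 pp3:2
Op 5: read(P0, v1) -> 10. No state change.
P0: v2 -> pp3 = 166
P1: v2 -> pp2 = 12
P2: v2 -> pp3 = 166
P3: v2 -> pp2 = 12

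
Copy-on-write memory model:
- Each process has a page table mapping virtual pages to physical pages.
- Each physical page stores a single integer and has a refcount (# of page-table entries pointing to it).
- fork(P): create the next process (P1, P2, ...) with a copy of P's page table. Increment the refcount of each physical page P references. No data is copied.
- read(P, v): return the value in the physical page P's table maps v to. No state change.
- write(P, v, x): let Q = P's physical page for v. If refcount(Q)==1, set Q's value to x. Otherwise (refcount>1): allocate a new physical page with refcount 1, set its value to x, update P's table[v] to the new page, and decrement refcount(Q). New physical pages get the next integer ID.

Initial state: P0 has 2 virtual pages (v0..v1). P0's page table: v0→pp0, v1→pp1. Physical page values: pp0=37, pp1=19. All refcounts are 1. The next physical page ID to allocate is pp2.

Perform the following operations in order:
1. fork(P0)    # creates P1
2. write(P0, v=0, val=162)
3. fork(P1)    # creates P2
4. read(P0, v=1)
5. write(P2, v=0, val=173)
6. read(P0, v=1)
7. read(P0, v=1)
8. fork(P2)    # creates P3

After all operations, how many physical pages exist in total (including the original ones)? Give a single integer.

Answer: 4

Derivation:
Op 1: fork(P0) -> P1. 2 ppages; refcounts: pp0:2 pp1:2
Op 2: write(P0, v0, 162). refcount(pp0)=2>1 -> COPY to pp2. 3 ppages; refcounts: pp0:1 pp1:2 pp2:1
Op 3: fork(P1) -> P2. 3 ppages; refcounts: pp0:2 pp1:3 pp2:1
Op 4: read(P0, v1) -> 19. No state change.
Op 5: write(P2, v0, 173). refcount(pp0)=2>1 -> COPY to pp3. 4 ppages; refcounts: pp0:1 pp1:3 pp2:1 pp3:1
Op 6: read(P0, v1) -> 19. No state change.
Op 7: read(P0, v1) -> 19. No state change.
Op 8: fork(P2) -> P3. 4 ppages; refcounts: pp0:1 pp1:4 pp2:1 pp3:2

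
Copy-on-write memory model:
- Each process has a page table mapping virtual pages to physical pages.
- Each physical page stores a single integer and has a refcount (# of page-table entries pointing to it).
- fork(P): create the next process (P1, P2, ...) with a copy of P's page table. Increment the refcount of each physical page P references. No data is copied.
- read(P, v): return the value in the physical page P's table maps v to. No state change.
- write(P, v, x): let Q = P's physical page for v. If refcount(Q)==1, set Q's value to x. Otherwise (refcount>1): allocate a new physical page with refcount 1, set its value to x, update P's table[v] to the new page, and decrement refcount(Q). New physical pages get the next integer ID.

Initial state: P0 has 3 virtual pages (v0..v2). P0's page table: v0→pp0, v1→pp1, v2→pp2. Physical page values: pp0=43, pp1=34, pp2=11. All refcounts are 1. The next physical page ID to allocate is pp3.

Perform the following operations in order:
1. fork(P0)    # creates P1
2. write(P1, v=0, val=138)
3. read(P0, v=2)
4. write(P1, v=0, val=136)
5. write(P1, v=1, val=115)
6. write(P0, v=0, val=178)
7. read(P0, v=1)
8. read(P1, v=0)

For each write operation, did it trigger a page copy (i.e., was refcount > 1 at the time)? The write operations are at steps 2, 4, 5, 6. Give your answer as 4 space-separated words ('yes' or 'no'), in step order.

Op 1: fork(P0) -> P1. 3 ppages; refcounts: pp0:2 pp1:2 pp2:2
Op 2: write(P1, v0, 138). refcount(pp0)=2>1 -> COPY to pp3. 4 ppages; refcounts: pp0:1 pp1:2 pp2:2 pp3:1
Op 3: read(P0, v2) -> 11. No state change.
Op 4: write(P1, v0, 136). refcount(pp3)=1 -> write in place. 4 ppages; refcounts: pp0:1 pp1:2 pp2:2 pp3:1
Op 5: write(P1, v1, 115). refcount(pp1)=2>1 -> COPY to pp4. 5 ppages; refcounts: pp0:1 pp1:1 pp2:2 pp3:1 pp4:1
Op 6: write(P0, v0, 178). refcount(pp0)=1 -> write in place. 5 ppages; refcounts: pp0:1 pp1:1 pp2:2 pp3:1 pp4:1
Op 7: read(P0, v1) -> 34. No state change.
Op 8: read(P1, v0) -> 136. No state change.

yes no yes no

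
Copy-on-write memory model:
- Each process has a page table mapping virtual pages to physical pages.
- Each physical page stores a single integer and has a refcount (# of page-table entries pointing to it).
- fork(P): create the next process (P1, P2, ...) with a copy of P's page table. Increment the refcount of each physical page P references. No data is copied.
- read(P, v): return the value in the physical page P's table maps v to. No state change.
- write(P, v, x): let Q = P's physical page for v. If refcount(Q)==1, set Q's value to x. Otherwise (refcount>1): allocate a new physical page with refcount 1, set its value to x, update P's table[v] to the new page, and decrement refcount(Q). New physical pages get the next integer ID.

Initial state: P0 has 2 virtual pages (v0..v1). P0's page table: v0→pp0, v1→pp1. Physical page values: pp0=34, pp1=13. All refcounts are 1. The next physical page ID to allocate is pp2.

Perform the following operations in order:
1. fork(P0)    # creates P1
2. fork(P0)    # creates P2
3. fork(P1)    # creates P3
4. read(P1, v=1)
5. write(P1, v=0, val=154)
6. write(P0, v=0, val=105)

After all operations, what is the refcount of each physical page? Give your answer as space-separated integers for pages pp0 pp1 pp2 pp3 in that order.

Answer: 2 4 1 1

Derivation:
Op 1: fork(P0) -> P1. 2 ppages; refcounts: pp0:2 pp1:2
Op 2: fork(P0) -> P2. 2 ppages; refcounts: pp0:3 pp1:3
Op 3: fork(P1) -> P3. 2 ppages; refcounts: pp0:4 pp1:4
Op 4: read(P1, v1) -> 13. No state change.
Op 5: write(P1, v0, 154). refcount(pp0)=4>1 -> COPY to pp2. 3 ppages; refcounts: pp0:3 pp1:4 pp2:1
Op 6: write(P0, v0, 105). refcount(pp0)=3>1 -> COPY to pp3. 4 ppages; refcounts: pp0:2 pp1:4 pp2:1 pp3:1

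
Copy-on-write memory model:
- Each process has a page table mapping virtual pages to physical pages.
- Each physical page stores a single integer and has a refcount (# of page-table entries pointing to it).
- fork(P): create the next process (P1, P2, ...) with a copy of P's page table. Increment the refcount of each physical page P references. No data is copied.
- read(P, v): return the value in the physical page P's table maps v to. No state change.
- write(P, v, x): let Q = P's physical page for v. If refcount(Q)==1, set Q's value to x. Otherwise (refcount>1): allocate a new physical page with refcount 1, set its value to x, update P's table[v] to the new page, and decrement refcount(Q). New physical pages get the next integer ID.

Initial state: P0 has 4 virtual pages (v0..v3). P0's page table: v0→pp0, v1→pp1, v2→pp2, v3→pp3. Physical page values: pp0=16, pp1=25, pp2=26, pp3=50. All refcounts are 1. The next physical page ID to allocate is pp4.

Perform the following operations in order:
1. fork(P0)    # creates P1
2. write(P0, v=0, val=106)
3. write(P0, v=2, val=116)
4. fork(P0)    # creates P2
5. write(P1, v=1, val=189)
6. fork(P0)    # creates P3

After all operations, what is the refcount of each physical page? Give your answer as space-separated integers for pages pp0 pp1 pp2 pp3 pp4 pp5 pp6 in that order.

Answer: 1 3 1 4 3 3 1

Derivation:
Op 1: fork(P0) -> P1. 4 ppages; refcounts: pp0:2 pp1:2 pp2:2 pp3:2
Op 2: write(P0, v0, 106). refcount(pp0)=2>1 -> COPY to pp4. 5 ppages; refcounts: pp0:1 pp1:2 pp2:2 pp3:2 pp4:1
Op 3: write(P0, v2, 116). refcount(pp2)=2>1 -> COPY to pp5. 6 ppages; refcounts: pp0:1 pp1:2 pp2:1 pp3:2 pp4:1 pp5:1
Op 4: fork(P0) -> P2. 6 ppages; refcounts: pp0:1 pp1:3 pp2:1 pp3:3 pp4:2 pp5:2
Op 5: write(P1, v1, 189). refcount(pp1)=3>1 -> COPY to pp6. 7 ppages; refcounts: pp0:1 pp1:2 pp2:1 pp3:3 pp4:2 pp5:2 pp6:1
Op 6: fork(P0) -> P3. 7 ppages; refcounts: pp0:1 pp1:3 pp2:1 pp3:4 pp4:3 pp5:3 pp6:1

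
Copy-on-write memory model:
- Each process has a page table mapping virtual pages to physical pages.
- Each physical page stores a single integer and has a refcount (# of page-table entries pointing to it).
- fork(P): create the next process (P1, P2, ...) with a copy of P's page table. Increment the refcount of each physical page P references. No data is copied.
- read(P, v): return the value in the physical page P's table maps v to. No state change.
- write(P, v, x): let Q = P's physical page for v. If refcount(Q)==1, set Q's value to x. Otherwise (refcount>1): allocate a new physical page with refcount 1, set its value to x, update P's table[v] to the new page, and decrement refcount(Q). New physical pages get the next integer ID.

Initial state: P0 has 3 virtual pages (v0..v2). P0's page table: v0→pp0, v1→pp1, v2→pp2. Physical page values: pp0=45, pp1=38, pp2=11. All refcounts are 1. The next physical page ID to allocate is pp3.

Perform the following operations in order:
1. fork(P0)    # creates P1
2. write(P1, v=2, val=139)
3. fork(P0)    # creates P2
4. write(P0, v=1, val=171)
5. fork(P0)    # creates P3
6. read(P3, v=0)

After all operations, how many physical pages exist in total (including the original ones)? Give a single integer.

Answer: 5

Derivation:
Op 1: fork(P0) -> P1. 3 ppages; refcounts: pp0:2 pp1:2 pp2:2
Op 2: write(P1, v2, 139). refcount(pp2)=2>1 -> COPY to pp3. 4 ppages; refcounts: pp0:2 pp1:2 pp2:1 pp3:1
Op 3: fork(P0) -> P2. 4 ppages; refcounts: pp0:3 pp1:3 pp2:2 pp3:1
Op 4: write(P0, v1, 171). refcount(pp1)=3>1 -> COPY to pp4. 5 ppages; refcounts: pp0:3 pp1:2 pp2:2 pp3:1 pp4:1
Op 5: fork(P0) -> P3. 5 ppages; refcounts: pp0:4 pp1:2 pp2:3 pp3:1 pp4:2
Op 6: read(P3, v0) -> 45. No state change.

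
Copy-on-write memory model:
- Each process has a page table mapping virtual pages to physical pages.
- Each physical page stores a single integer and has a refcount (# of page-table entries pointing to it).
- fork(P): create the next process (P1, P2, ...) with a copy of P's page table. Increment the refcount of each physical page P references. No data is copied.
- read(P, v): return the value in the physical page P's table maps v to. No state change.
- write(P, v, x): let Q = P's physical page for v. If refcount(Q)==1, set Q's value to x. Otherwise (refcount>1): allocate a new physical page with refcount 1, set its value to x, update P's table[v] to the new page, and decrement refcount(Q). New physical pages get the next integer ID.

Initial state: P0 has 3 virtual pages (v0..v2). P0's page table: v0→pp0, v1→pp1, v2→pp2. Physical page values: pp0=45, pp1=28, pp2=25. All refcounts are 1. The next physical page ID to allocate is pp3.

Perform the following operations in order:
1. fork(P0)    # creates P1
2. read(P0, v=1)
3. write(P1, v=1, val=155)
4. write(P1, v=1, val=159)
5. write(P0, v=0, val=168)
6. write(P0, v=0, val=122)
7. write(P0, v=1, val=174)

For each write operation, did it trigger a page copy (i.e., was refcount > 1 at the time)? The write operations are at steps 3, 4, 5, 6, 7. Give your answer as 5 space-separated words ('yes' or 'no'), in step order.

Op 1: fork(P0) -> P1. 3 ppages; refcounts: pp0:2 pp1:2 pp2:2
Op 2: read(P0, v1) -> 28. No state change.
Op 3: write(P1, v1, 155). refcount(pp1)=2>1 -> COPY to pp3. 4 ppages; refcounts: pp0:2 pp1:1 pp2:2 pp3:1
Op 4: write(P1, v1, 159). refcount(pp3)=1 -> write in place. 4 ppages; refcounts: pp0:2 pp1:1 pp2:2 pp3:1
Op 5: write(P0, v0, 168). refcount(pp0)=2>1 -> COPY to pp4. 5 ppages; refcounts: pp0:1 pp1:1 pp2:2 pp3:1 pp4:1
Op 6: write(P0, v0, 122). refcount(pp4)=1 -> write in place. 5 ppages; refcounts: pp0:1 pp1:1 pp2:2 pp3:1 pp4:1
Op 7: write(P0, v1, 174). refcount(pp1)=1 -> write in place. 5 ppages; refcounts: pp0:1 pp1:1 pp2:2 pp3:1 pp4:1

yes no yes no no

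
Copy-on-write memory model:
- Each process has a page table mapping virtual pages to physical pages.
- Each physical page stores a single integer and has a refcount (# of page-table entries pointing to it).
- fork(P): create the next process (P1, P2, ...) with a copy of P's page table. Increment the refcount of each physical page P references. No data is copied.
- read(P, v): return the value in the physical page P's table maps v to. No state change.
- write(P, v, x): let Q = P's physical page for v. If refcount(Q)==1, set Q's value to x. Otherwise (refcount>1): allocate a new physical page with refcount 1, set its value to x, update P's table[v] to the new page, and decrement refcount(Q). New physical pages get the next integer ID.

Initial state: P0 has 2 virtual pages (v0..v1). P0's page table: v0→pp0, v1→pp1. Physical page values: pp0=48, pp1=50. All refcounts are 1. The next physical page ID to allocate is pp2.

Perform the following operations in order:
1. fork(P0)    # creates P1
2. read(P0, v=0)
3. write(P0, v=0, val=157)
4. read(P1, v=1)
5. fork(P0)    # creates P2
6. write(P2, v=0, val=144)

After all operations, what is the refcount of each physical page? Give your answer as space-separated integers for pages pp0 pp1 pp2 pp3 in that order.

Answer: 1 3 1 1

Derivation:
Op 1: fork(P0) -> P1. 2 ppages; refcounts: pp0:2 pp1:2
Op 2: read(P0, v0) -> 48. No state change.
Op 3: write(P0, v0, 157). refcount(pp0)=2>1 -> COPY to pp2. 3 ppages; refcounts: pp0:1 pp1:2 pp2:1
Op 4: read(P1, v1) -> 50. No state change.
Op 5: fork(P0) -> P2. 3 ppages; refcounts: pp0:1 pp1:3 pp2:2
Op 6: write(P2, v0, 144). refcount(pp2)=2>1 -> COPY to pp3. 4 ppages; refcounts: pp0:1 pp1:3 pp2:1 pp3:1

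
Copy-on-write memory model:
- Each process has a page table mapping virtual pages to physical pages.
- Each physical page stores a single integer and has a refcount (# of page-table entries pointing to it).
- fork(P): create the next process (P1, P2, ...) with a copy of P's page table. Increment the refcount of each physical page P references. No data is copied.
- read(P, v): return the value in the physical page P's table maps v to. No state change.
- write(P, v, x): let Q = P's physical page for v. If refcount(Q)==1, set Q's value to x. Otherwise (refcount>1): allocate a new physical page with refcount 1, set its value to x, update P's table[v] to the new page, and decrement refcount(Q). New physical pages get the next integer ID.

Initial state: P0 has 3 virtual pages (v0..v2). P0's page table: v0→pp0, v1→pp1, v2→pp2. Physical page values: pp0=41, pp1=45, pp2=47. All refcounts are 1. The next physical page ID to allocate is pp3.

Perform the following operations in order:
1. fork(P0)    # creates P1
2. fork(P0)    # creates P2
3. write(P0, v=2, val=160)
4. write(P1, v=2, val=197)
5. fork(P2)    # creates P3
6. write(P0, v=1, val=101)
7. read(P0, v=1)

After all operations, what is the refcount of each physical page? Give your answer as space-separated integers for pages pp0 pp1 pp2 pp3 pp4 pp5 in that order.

Op 1: fork(P0) -> P1. 3 ppages; refcounts: pp0:2 pp1:2 pp2:2
Op 2: fork(P0) -> P2. 3 ppages; refcounts: pp0:3 pp1:3 pp2:3
Op 3: write(P0, v2, 160). refcount(pp2)=3>1 -> COPY to pp3. 4 ppages; refcounts: pp0:3 pp1:3 pp2:2 pp3:1
Op 4: write(P1, v2, 197). refcount(pp2)=2>1 -> COPY to pp4. 5 ppages; refcounts: pp0:3 pp1:3 pp2:1 pp3:1 pp4:1
Op 5: fork(P2) -> P3. 5 ppages; refcounts: pp0:4 pp1:4 pp2:2 pp3:1 pp4:1
Op 6: write(P0, v1, 101). refcount(pp1)=4>1 -> COPY to pp5. 6 ppages; refcounts: pp0:4 pp1:3 pp2:2 pp3:1 pp4:1 pp5:1
Op 7: read(P0, v1) -> 101. No state change.

Answer: 4 3 2 1 1 1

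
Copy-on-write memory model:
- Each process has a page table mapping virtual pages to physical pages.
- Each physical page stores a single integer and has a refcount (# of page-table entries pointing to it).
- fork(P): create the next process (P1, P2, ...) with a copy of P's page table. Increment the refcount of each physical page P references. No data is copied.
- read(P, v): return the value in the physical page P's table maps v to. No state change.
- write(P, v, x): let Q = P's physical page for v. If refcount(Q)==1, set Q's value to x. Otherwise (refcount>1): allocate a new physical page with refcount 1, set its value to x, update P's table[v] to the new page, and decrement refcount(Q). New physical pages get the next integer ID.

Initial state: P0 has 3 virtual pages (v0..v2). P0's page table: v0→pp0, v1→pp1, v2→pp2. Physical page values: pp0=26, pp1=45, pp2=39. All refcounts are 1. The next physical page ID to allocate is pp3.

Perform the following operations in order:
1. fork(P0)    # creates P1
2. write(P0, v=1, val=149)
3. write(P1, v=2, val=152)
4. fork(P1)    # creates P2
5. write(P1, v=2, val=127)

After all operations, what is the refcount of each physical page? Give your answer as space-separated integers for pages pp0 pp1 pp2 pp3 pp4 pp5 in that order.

Answer: 3 2 1 1 1 1

Derivation:
Op 1: fork(P0) -> P1. 3 ppages; refcounts: pp0:2 pp1:2 pp2:2
Op 2: write(P0, v1, 149). refcount(pp1)=2>1 -> COPY to pp3. 4 ppages; refcounts: pp0:2 pp1:1 pp2:2 pp3:1
Op 3: write(P1, v2, 152). refcount(pp2)=2>1 -> COPY to pp4. 5 ppages; refcounts: pp0:2 pp1:1 pp2:1 pp3:1 pp4:1
Op 4: fork(P1) -> P2. 5 ppages; refcounts: pp0:3 pp1:2 pp2:1 pp3:1 pp4:2
Op 5: write(P1, v2, 127). refcount(pp4)=2>1 -> COPY to pp5. 6 ppages; refcounts: pp0:3 pp1:2 pp2:1 pp3:1 pp4:1 pp5:1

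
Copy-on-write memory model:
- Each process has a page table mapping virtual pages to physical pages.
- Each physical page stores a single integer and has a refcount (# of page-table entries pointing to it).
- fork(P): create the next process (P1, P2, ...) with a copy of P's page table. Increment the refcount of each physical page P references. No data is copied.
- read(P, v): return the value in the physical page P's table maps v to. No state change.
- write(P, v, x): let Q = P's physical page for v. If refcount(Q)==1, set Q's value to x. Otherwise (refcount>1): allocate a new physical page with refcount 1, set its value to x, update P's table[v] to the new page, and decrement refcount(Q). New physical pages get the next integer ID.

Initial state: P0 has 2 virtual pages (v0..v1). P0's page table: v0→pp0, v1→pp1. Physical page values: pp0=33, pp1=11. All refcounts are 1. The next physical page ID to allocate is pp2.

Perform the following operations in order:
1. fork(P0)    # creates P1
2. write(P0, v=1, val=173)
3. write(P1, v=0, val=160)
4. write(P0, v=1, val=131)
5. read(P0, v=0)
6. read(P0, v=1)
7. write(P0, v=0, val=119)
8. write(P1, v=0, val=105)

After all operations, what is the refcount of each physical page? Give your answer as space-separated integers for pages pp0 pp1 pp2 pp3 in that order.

Answer: 1 1 1 1

Derivation:
Op 1: fork(P0) -> P1. 2 ppages; refcounts: pp0:2 pp1:2
Op 2: write(P0, v1, 173). refcount(pp1)=2>1 -> COPY to pp2. 3 ppages; refcounts: pp0:2 pp1:1 pp2:1
Op 3: write(P1, v0, 160). refcount(pp0)=2>1 -> COPY to pp3. 4 ppages; refcounts: pp0:1 pp1:1 pp2:1 pp3:1
Op 4: write(P0, v1, 131). refcount(pp2)=1 -> write in place. 4 ppages; refcounts: pp0:1 pp1:1 pp2:1 pp3:1
Op 5: read(P0, v0) -> 33. No state change.
Op 6: read(P0, v1) -> 131. No state change.
Op 7: write(P0, v0, 119). refcount(pp0)=1 -> write in place. 4 ppages; refcounts: pp0:1 pp1:1 pp2:1 pp3:1
Op 8: write(P1, v0, 105). refcount(pp3)=1 -> write in place. 4 ppages; refcounts: pp0:1 pp1:1 pp2:1 pp3:1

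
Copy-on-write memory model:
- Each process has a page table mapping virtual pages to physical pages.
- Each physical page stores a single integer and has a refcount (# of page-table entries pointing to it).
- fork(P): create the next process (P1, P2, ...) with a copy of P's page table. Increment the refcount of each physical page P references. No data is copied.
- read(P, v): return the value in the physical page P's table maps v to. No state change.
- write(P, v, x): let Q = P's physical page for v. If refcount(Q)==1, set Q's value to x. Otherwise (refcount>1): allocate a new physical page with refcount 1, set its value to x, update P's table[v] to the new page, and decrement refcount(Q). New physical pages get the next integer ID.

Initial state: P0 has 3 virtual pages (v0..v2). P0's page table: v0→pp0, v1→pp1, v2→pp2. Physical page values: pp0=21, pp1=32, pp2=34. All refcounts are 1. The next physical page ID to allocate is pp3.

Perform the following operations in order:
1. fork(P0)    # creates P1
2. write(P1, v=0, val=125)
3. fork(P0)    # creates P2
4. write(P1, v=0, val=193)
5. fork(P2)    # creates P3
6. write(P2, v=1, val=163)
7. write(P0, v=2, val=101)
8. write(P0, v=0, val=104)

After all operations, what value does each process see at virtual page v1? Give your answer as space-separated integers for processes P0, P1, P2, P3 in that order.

Op 1: fork(P0) -> P1. 3 ppages; refcounts: pp0:2 pp1:2 pp2:2
Op 2: write(P1, v0, 125). refcount(pp0)=2>1 -> COPY to pp3. 4 ppages; refcounts: pp0:1 pp1:2 pp2:2 pp3:1
Op 3: fork(P0) -> P2. 4 ppages; refcounts: pp0:2 pp1:3 pp2:3 pp3:1
Op 4: write(P1, v0, 193). refcount(pp3)=1 -> write in place. 4 ppages; refcounts: pp0:2 pp1:3 pp2:3 pp3:1
Op 5: fork(P2) -> P3. 4 ppages; refcounts: pp0:3 pp1:4 pp2:4 pp3:1
Op 6: write(P2, v1, 163). refcount(pp1)=4>1 -> COPY to pp4. 5 ppages; refcounts: pp0:3 pp1:3 pp2:4 pp3:1 pp4:1
Op 7: write(P0, v2, 101). refcount(pp2)=4>1 -> COPY to pp5. 6 ppages; refcounts: pp0:3 pp1:3 pp2:3 pp3:1 pp4:1 pp5:1
Op 8: write(P0, v0, 104). refcount(pp0)=3>1 -> COPY to pp6. 7 ppages; refcounts: pp0:2 pp1:3 pp2:3 pp3:1 pp4:1 pp5:1 pp6:1
P0: v1 -> pp1 = 32
P1: v1 -> pp1 = 32
P2: v1 -> pp4 = 163
P3: v1 -> pp1 = 32

Answer: 32 32 163 32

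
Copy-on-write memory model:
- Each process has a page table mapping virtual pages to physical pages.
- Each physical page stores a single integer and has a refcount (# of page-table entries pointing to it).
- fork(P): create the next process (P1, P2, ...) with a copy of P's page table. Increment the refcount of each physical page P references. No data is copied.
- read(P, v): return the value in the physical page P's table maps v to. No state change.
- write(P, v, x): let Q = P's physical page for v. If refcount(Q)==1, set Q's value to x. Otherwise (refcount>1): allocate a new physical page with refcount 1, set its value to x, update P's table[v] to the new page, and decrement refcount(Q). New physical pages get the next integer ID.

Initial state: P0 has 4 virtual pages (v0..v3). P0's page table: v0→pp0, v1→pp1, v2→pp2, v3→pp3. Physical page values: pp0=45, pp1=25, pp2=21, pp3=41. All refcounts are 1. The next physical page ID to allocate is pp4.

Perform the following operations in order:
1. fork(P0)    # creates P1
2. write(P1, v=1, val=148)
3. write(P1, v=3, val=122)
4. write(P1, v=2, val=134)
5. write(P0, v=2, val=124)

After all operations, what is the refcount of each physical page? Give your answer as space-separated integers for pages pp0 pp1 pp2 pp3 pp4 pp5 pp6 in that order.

Answer: 2 1 1 1 1 1 1

Derivation:
Op 1: fork(P0) -> P1. 4 ppages; refcounts: pp0:2 pp1:2 pp2:2 pp3:2
Op 2: write(P1, v1, 148). refcount(pp1)=2>1 -> COPY to pp4. 5 ppages; refcounts: pp0:2 pp1:1 pp2:2 pp3:2 pp4:1
Op 3: write(P1, v3, 122). refcount(pp3)=2>1 -> COPY to pp5. 6 ppages; refcounts: pp0:2 pp1:1 pp2:2 pp3:1 pp4:1 pp5:1
Op 4: write(P1, v2, 134). refcount(pp2)=2>1 -> COPY to pp6. 7 ppages; refcounts: pp0:2 pp1:1 pp2:1 pp3:1 pp4:1 pp5:1 pp6:1
Op 5: write(P0, v2, 124). refcount(pp2)=1 -> write in place. 7 ppages; refcounts: pp0:2 pp1:1 pp2:1 pp3:1 pp4:1 pp5:1 pp6:1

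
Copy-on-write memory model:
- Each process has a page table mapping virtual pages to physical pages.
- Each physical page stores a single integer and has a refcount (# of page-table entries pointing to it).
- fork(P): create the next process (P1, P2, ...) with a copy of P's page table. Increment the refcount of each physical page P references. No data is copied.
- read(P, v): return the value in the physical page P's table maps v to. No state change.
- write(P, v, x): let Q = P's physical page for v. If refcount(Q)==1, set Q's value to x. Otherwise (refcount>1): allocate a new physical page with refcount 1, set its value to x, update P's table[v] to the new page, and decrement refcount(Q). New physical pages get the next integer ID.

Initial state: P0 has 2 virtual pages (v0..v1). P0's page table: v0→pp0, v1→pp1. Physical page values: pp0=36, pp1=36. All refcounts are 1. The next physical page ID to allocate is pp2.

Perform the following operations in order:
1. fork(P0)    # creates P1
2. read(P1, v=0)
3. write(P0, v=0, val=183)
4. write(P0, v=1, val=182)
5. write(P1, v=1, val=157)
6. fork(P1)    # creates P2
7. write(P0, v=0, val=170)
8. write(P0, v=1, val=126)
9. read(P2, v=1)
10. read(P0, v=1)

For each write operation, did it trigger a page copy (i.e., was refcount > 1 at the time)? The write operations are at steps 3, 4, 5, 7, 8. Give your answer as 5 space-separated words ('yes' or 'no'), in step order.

Op 1: fork(P0) -> P1. 2 ppages; refcounts: pp0:2 pp1:2
Op 2: read(P1, v0) -> 36. No state change.
Op 3: write(P0, v0, 183). refcount(pp0)=2>1 -> COPY to pp2. 3 ppages; refcounts: pp0:1 pp1:2 pp2:1
Op 4: write(P0, v1, 182). refcount(pp1)=2>1 -> COPY to pp3. 4 ppages; refcounts: pp0:1 pp1:1 pp2:1 pp3:1
Op 5: write(P1, v1, 157). refcount(pp1)=1 -> write in place. 4 ppages; refcounts: pp0:1 pp1:1 pp2:1 pp3:1
Op 6: fork(P1) -> P2. 4 ppages; refcounts: pp0:2 pp1:2 pp2:1 pp3:1
Op 7: write(P0, v0, 170). refcount(pp2)=1 -> write in place. 4 ppages; refcounts: pp0:2 pp1:2 pp2:1 pp3:1
Op 8: write(P0, v1, 126). refcount(pp3)=1 -> write in place. 4 ppages; refcounts: pp0:2 pp1:2 pp2:1 pp3:1
Op 9: read(P2, v1) -> 157. No state change.
Op 10: read(P0, v1) -> 126. No state change.

yes yes no no no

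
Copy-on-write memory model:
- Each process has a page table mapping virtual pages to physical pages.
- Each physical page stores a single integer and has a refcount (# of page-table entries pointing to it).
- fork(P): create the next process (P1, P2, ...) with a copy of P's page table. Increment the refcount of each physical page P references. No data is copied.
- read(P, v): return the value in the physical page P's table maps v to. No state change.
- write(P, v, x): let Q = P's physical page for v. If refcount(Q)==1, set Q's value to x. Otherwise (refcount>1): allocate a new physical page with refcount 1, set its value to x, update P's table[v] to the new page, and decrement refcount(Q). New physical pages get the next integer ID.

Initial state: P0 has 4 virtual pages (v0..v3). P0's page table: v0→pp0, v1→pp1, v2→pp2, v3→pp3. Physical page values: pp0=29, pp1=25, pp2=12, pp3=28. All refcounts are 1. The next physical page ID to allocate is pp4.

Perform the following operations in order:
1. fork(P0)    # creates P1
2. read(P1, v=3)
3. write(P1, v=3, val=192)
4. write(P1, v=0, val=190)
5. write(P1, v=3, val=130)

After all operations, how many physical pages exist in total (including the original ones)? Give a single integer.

Answer: 6

Derivation:
Op 1: fork(P0) -> P1. 4 ppages; refcounts: pp0:2 pp1:2 pp2:2 pp3:2
Op 2: read(P1, v3) -> 28. No state change.
Op 3: write(P1, v3, 192). refcount(pp3)=2>1 -> COPY to pp4. 5 ppages; refcounts: pp0:2 pp1:2 pp2:2 pp3:1 pp4:1
Op 4: write(P1, v0, 190). refcount(pp0)=2>1 -> COPY to pp5. 6 ppages; refcounts: pp0:1 pp1:2 pp2:2 pp3:1 pp4:1 pp5:1
Op 5: write(P1, v3, 130). refcount(pp4)=1 -> write in place. 6 ppages; refcounts: pp0:1 pp1:2 pp2:2 pp3:1 pp4:1 pp5:1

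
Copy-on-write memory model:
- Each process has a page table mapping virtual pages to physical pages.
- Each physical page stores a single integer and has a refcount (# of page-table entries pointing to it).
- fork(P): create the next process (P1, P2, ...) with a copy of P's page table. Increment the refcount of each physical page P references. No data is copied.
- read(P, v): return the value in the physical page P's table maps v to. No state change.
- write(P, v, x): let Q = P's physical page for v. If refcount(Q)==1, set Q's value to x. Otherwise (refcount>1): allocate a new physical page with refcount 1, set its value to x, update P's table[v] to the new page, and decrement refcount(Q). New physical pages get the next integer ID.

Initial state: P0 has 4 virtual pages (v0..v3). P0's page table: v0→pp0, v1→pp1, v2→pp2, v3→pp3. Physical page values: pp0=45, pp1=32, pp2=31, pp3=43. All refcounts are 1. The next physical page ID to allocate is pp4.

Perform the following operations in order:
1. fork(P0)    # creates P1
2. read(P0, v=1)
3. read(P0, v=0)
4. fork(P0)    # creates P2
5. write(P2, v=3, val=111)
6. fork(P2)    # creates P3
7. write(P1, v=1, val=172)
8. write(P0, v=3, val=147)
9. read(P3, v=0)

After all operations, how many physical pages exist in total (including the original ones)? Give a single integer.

Op 1: fork(P0) -> P1. 4 ppages; refcounts: pp0:2 pp1:2 pp2:2 pp3:2
Op 2: read(P0, v1) -> 32. No state change.
Op 3: read(P0, v0) -> 45. No state change.
Op 4: fork(P0) -> P2. 4 ppages; refcounts: pp0:3 pp1:3 pp2:3 pp3:3
Op 5: write(P2, v3, 111). refcount(pp3)=3>1 -> COPY to pp4. 5 ppages; refcounts: pp0:3 pp1:3 pp2:3 pp3:2 pp4:1
Op 6: fork(P2) -> P3. 5 ppages; refcounts: pp0:4 pp1:4 pp2:4 pp3:2 pp4:2
Op 7: write(P1, v1, 172). refcount(pp1)=4>1 -> COPY to pp5. 6 ppages; refcounts: pp0:4 pp1:3 pp2:4 pp3:2 pp4:2 pp5:1
Op 8: write(P0, v3, 147). refcount(pp3)=2>1 -> COPY to pp6. 7 ppages; refcounts: pp0:4 pp1:3 pp2:4 pp3:1 pp4:2 pp5:1 pp6:1
Op 9: read(P3, v0) -> 45. No state change.

Answer: 7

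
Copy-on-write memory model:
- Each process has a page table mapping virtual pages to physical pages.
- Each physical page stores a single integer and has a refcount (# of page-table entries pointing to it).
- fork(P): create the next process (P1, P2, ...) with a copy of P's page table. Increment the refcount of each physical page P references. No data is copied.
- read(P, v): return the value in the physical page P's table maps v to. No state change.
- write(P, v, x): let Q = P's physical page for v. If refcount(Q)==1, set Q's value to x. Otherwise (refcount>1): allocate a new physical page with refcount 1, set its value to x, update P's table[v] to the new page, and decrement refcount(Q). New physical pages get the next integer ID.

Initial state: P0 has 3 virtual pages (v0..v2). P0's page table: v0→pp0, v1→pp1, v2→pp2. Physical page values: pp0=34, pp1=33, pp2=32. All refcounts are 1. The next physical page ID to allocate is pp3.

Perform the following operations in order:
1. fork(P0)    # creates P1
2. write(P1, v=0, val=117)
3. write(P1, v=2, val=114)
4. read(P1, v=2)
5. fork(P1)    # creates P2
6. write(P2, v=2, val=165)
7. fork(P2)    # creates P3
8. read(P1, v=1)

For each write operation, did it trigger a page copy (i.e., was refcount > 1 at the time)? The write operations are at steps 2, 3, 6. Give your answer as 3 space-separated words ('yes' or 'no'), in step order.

Op 1: fork(P0) -> P1. 3 ppages; refcounts: pp0:2 pp1:2 pp2:2
Op 2: write(P1, v0, 117). refcount(pp0)=2>1 -> COPY to pp3. 4 ppages; refcounts: pp0:1 pp1:2 pp2:2 pp3:1
Op 3: write(P1, v2, 114). refcount(pp2)=2>1 -> COPY to pp4. 5 ppages; refcounts: pp0:1 pp1:2 pp2:1 pp3:1 pp4:1
Op 4: read(P1, v2) -> 114. No state change.
Op 5: fork(P1) -> P2. 5 ppages; refcounts: pp0:1 pp1:3 pp2:1 pp3:2 pp4:2
Op 6: write(P2, v2, 165). refcount(pp4)=2>1 -> COPY to pp5. 6 ppages; refcounts: pp0:1 pp1:3 pp2:1 pp3:2 pp4:1 pp5:1
Op 7: fork(P2) -> P3. 6 ppages; refcounts: pp0:1 pp1:4 pp2:1 pp3:3 pp4:1 pp5:2
Op 8: read(P1, v1) -> 33. No state change.

yes yes yes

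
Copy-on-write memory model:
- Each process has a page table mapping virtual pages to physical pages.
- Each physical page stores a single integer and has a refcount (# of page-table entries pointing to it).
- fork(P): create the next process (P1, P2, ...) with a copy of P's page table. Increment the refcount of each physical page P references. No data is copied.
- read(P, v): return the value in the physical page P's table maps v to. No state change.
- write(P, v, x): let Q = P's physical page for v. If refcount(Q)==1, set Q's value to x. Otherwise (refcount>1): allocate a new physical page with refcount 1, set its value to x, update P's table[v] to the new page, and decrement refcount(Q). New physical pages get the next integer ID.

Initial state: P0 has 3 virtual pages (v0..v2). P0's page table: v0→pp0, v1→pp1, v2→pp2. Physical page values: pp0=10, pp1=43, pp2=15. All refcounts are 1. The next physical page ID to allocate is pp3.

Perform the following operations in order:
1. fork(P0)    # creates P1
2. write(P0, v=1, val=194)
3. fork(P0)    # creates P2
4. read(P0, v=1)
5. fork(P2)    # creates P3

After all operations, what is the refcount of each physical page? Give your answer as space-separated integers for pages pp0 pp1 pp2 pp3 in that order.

Op 1: fork(P0) -> P1. 3 ppages; refcounts: pp0:2 pp1:2 pp2:2
Op 2: write(P0, v1, 194). refcount(pp1)=2>1 -> COPY to pp3. 4 ppages; refcounts: pp0:2 pp1:1 pp2:2 pp3:1
Op 3: fork(P0) -> P2. 4 ppages; refcounts: pp0:3 pp1:1 pp2:3 pp3:2
Op 4: read(P0, v1) -> 194. No state change.
Op 5: fork(P2) -> P3. 4 ppages; refcounts: pp0:4 pp1:1 pp2:4 pp3:3

Answer: 4 1 4 3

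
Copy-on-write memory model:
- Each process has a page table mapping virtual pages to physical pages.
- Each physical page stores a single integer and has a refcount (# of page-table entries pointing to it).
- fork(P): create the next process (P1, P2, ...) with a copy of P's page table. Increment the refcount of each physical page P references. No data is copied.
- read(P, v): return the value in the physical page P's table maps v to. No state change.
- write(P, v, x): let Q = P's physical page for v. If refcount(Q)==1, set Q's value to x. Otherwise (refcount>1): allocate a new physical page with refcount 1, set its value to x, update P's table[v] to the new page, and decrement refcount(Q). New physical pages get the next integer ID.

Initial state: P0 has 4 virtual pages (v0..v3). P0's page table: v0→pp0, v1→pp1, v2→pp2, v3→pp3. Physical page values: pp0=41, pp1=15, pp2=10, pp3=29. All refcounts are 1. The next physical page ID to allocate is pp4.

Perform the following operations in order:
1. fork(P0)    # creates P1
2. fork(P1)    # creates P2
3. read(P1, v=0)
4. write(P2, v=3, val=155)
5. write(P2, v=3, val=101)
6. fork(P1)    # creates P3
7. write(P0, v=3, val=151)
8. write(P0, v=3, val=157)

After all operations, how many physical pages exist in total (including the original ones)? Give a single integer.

Answer: 6

Derivation:
Op 1: fork(P0) -> P1. 4 ppages; refcounts: pp0:2 pp1:2 pp2:2 pp3:2
Op 2: fork(P1) -> P2. 4 ppages; refcounts: pp0:3 pp1:3 pp2:3 pp3:3
Op 3: read(P1, v0) -> 41. No state change.
Op 4: write(P2, v3, 155). refcount(pp3)=3>1 -> COPY to pp4. 5 ppages; refcounts: pp0:3 pp1:3 pp2:3 pp3:2 pp4:1
Op 5: write(P2, v3, 101). refcount(pp4)=1 -> write in place. 5 ppages; refcounts: pp0:3 pp1:3 pp2:3 pp3:2 pp4:1
Op 6: fork(P1) -> P3. 5 ppages; refcounts: pp0:4 pp1:4 pp2:4 pp3:3 pp4:1
Op 7: write(P0, v3, 151). refcount(pp3)=3>1 -> COPY to pp5. 6 ppages; refcounts: pp0:4 pp1:4 pp2:4 pp3:2 pp4:1 pp5:1
Op 8: write(P0, v3, 157). refcount(pp5)=1 -> write in place. 6 ppages; refcounts: pp0:4 pp1:4 pp2:4 pp3:2 pp4:1 pp5:1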